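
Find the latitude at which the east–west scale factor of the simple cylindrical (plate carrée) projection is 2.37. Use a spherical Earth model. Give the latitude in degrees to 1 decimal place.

Plate carrée: h = 1, k = sec φ along parallels.
sec φ = 2.37  ⇒  cos φ = 0.4219  ⇒  φ ≈ 65.0°.

65.0°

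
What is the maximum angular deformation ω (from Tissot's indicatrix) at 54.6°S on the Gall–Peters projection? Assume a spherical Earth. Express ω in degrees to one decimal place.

Gall–Peters is a cylindrical equal-area projection with standard parallels at ±45°. A cylindrical equal-area projection with standard parallel φ₀ has meridian scale h = cos φ / cos φ₀ and parallel scale k = cos φ₀ / cos φ (so areas are preserved, h·k = 1).
At 54.6°: h = 0.8192, k = 1.221; principal scales a = 1.221, b = 0.8192.
sin(ω/2) = (a − b)/(a + b) = 0.4014/2.040 = 0.1968, so ω = 2 arcsin(0.1968) ≈ 22.7°.

22.7°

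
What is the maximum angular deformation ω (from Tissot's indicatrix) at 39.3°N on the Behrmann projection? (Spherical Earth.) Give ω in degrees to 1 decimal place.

The Behrmann projection is cylindrical equal-area with φ₀ = 30°. Cylindrical equal-area (φ₀ = 30°): h = cos φ / cos 30° along meridians, k = cos 30° / cos φ along parallels; h·k = 1.
At 39.3°: h = 0.8936, k = 1.119; principal scales a = 1.119, b = 0.8936.
sin(ω/2) = (a − b)/(a + b) = 0.2256/2.013 = 0.1121, so ω = 2 arcsin(0.1121) ≈ 12.9°.

12.9°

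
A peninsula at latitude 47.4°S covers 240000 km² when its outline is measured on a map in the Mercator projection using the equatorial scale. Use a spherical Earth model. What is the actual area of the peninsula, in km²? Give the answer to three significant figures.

Mercator is conformal, so the point scale is isotropic: h = k = sec φ = 1/cos φ.
Areal scale = k² = sec²φ = 1/cos²(47.4°) = 1/0.6769² = 2.183.
True area = apparent / (areal scale) = 240000 / 2.183 ≈ 110000 km².

110000 km²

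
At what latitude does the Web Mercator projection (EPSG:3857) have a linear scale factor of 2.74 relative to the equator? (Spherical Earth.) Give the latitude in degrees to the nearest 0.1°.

68.6°

Mercator scale is k = sec φ = 1/cos φ.
1/cos φ = 2.74  ⇒  cos φ = 0.3650  ⇒  φ = arccos(0.3650) ≈ 68.6°.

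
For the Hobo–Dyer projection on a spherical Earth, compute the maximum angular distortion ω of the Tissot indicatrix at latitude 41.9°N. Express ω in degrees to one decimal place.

Hobo–Dyer is a cylindrical equal-area projection with standard parallels at ±37.5°. A cylindrical equal-area projection with standard parallel φ₀ has meridian scale h = cos φ / cos φ₀ and parallel scale k = cos φ₀ / cos φ (so areas are preserved, h·k = 1).
At 41.9°: h = 0.9382, k = 1.066; principal scales a = 1.066, b = 0.9382.
sin(ω/2) = (a − b)/(a + b) = 0.1277/2.004 = 0.06372, so ω = 2 arcsin(0.06372) ≈ 7.3°.

7.3°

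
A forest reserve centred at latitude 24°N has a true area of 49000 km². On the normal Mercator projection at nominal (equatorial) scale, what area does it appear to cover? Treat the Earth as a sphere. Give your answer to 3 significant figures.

The Mercator projection is conformal; its linear scale factor is the same in every direction and equals sec φ = 1/cos φ.
Areal scale = k² = sec²φ = 1/cos²(24°) = 1/0.9135² = 1.198.
Apparent area = 49000 × 1.198 ≈ 58700 km².

58700 km²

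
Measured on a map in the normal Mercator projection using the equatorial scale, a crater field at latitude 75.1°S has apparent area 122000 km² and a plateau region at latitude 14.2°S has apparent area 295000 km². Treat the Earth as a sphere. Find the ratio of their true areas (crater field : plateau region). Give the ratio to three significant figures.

0.0291

Mercator's areal exaggeration is sec²φ; hence true area = (apparent area) · cos²φ.
True area of crater field: 122000 × cos²(75.1°) = 122000 × 0.06612 = 8066 km².
True area of plateau region: 295000 × cos²(14.2°) = 295000 × 0.9398 = 277200 km².
Ratio = 8066 / 277200 ≈ 0.0291.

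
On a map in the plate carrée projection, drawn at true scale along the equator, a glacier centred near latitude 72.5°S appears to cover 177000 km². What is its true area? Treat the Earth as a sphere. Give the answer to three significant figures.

53200 km²

In the plate carrée (x = Rλ, y = Rφ), meridians are true-scale (h = 1) and parallels are stretched by k = sec φ.
Areal scale = h·k = 1 × sec φ; at 72.5°, h = 1.000, k = 3.326, so h·k = 3.326.
True area = apparent / (areal scale) = 177000 / 3.326 ≈ 53200 km².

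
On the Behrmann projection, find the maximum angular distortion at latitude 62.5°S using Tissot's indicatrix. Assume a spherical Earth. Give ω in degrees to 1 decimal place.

The Behrmann projection is cylindrical equal-area with φ₀ = 30°. Cylindrical equal-area (φ₀ = 30°): h = cos φ / cos 30° along meridians, k = cos 30° / cos φ along parallels; h·k = 1.
At 62.5°: h = 0.5332, k = 1.876; principal scales a = 1.876, b = 0.5332.
sin(ω/2) = (a − b)/(a + b) = 1.342/2.409 = 0.5573, so ω = 2 arcsin(0.5573) ≈ 67.7°.

67.7°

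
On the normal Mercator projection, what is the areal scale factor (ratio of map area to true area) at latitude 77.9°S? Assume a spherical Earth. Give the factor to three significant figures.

Mercator is conformal, so the point scale is isotropic: h = k = sec φ = 1/cos φ.
Areal scale = k² = sec²φ = 1/cos²(77.9°) = 1/0.2096² = 22.76.

22.8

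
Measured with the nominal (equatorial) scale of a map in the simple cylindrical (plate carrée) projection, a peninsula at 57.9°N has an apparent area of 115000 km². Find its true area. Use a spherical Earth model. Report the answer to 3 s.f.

For the equirectangular projection with φ₀ = 0 (plate carrée), h = 1 along meridians and k = sec φ along parallels.
Areal scale = h·k = 1 × sec φ; at 57.9°, h = 1.000, k = 1.882, so h·k = 1.882.
True area = apparent / (areal scale) = 115000 / 1.882 ≈ 61100 km².

61100 km²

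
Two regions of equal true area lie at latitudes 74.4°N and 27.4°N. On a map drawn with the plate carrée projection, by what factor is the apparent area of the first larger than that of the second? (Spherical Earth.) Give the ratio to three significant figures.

Plate carrée maps x = Rλ, y = Rφ. The meridian scale is h = 1 and the parallel scale is k = 1/cos φ = sec φ.
Areal scale at 74.4°: h·k = 1.000 × 3.719 = 3.719.
Areal scale at 27.4°: h·k = 1.000 × 1.126 = 1.126.
Ratio = 3.719/1.126 ≈ 3.30.

3.30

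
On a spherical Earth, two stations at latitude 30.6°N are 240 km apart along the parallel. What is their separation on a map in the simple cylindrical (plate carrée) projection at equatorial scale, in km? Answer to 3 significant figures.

For the equirectangular projection with φ₀ = 0 (plate carrée), h = 1 along meridians and k = sec φ along parallels.
Along the parallel, k = sec 30.6° = 1/0.8607 = 1.162.
Map distance = 240 × 1.162 ≈ 279 km.

279 km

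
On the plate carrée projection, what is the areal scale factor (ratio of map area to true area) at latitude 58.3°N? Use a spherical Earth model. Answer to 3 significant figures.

1.90

In the plate carrée (x = Rλ, y = Rφ), meridians are true-scale (h = 1) and parallels are stretched by k = sec φ.
Areal scale = h·k = 1 × sec φ; at 58.3°, h = 1.000, k = 1.903, so h·k = 1.903.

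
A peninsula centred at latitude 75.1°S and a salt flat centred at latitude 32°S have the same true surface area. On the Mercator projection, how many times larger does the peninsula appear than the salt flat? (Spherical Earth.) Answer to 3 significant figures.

On Mercator, area is exaggerated by sec²φ = 1/cos²φ.
At 75.1°: sec²(75.1°) = 1/0.2571² = 15.12.
At 32°: sec²(32°) = 1/0.8480² = 1.390.
Ratio = 15.12/1.390 = cos²(32°)/cos²(75.1°) ≈ 10.9.

10.9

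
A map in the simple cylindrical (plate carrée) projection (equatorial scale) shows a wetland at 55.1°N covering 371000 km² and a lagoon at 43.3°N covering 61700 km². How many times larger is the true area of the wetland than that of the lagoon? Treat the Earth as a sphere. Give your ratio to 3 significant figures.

On the plate carrée, areal scale = h·k = 1 × sec φ, so true area = apparent × cos φ.
True area of wetland: 371000 × cos(55.1°) = 371000 × 0.5721 = 212300 km².
True area of lagoon: 61700 × cos(43.3°) = 61700 × 0.7278 = 44900 km².
Ratio = 212300 / 44900 ≈ 4.73.

4.73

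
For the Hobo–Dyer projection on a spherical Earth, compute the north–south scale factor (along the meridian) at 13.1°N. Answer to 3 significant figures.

1.23

Hobo–Dyer is a cylindrical equal-area projection with standard parallels at ±37.5°. A cylindrical equal-area projection with standard parallel φ₀ has meridian scale h = cos φ / cos φ₀ and parallel scale k = cos φ₀ / cos φ (so areas are preserved, h·k = 1).
h = cos 13.1° / cos 37.5° = 0.9740/0.7934 = 1.228.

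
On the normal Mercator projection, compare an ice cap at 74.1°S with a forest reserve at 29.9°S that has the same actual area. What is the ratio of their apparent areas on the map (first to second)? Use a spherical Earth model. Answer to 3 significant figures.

On Mercator, area is exaggerated by sec²φ = 1/cos²φ.
At 74.1°: sec²(74.1°) = 1/0.2740² = 13.32.
At 29.9°: sec²(29.9°) = 1/0.8669² = 1.331.
Ratio = 13.32/1.331 = cos²(29.9°)/cos²(74.1°) ≈ 10.0.

10.0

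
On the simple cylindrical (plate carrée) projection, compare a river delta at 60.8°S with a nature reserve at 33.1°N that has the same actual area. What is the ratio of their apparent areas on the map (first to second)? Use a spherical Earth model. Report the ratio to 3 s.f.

For the equirectangular projection with φ₀ = 0 (plate carrée), h = 1 along meridians and k = sec φ along parallels.
Areal scale at 60.8°: h·k = 1.000 × 2.050 = 2.050.
Areal scale at 33.1°: h·k = 1.000 × 1.194 = 1.194.
Ratio = 2.050/1.194 ≈ 1.72.

1.72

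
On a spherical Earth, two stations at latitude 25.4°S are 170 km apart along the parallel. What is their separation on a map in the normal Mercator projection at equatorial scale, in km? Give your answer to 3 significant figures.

Mercator is conformal, so the point scale is isotropic: h = k = sec φ = 1/cos φ.
Along the parallel, k = sec 25.4° = 1/0.9033 = 1.107.
Map distance = 170 × 1.107 ≈ 188 km.

188 km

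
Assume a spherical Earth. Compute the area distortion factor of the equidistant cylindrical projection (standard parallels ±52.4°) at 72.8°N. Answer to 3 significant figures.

2.06

In the equirectangular projection with standard parallel φ₀ = 52.4° (x = Rλ cos φ₀, y = Rφ), meridians are true-scale (h = 1) and the parallel scale is k = cos φ₀ / cos φ.
Areal scale = h·k = 1 × cos φ₀ / cos φ; at 72.8°, h = 1.000, k = 2.063, so h·k = 2.063.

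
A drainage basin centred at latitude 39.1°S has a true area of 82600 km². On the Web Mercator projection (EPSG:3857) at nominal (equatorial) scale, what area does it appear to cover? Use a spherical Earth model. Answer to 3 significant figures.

137000 km²

The Mercator projection is conformal; its linear scale factor is the same in every direction and equals sec φ = 1/cos φ.
Areal scale = k² = sec²φ = 1/cos²(39.1°) = 1/0.7760² = 1.660.
Apparent area = 82600 × 1.660 ≈ 137000 km².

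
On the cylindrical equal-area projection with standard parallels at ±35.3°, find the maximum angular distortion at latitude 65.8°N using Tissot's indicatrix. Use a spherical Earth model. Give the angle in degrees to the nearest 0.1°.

73.3°

For cylindrical equal-area with standard parallel φ₀, h = cos φ / cos φ₀ and k = cos φ₀ / cos φ, so h·k = 1.
At 65.8°: h = 0.5023, k = 1.991; principal scales a = 1.991, b = 0.5023.
sin(ω/2) = (a − b)/(a + b) = 1.489/2.493 = 0.5971, so ω = 2 arcsin(0.5971) ≈ 73.3°.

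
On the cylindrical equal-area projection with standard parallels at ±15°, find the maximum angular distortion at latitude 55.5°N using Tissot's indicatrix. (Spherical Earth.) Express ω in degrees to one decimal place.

For cylindrical equal-area with standard parallel φ₀, h = cos φ / cos φ₀ and k = cos φ₀ / cos φ, so h·k = 1.
At 55.5°: h = 0.5864, k = 1.705; principal scales a = 1.705, b = 0.5864.
sin(ω/2) = (a − b)/(a + b) = 1.119/2.292 = 0.4883, so ω = 2 arcsin(0.4883) ≈ 58.5°.

58.5°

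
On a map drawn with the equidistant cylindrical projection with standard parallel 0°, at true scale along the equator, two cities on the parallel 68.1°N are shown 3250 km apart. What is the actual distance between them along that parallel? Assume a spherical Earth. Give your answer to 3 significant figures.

Plate carrée maps x = Rλ, y = Rφ. The meridian scale is h = 1 and the parallel scale is k = 1/cos φ = sec φ.
Along the parallel at 68.1°, map distances are exaggerated by k = sec 68.1° = 2.681.
True distance = 3250 / 2.681 = 3250 × cos 68.1° ≈ 1210 km.

1210 km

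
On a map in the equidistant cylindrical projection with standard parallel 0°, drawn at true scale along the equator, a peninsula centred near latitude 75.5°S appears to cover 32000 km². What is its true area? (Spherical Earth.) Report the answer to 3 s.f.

8010 km²

For the equirectangular projection with φ₀ = 0 (plate carrée), h = 1 along meridians and k = sec φ along parallels.
Areal scale = h·k = 1 × sec φ; at 75.5°, h = 1.000, k = 3.994, so h·k = 3.994.
True area = apparent / (areal scale) = 32000 / 3.994 ≈ 8010 km².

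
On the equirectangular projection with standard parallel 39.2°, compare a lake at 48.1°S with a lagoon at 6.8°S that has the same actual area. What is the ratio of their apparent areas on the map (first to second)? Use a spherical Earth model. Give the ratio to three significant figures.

1.49

The equidistant cylindrical projection with φ₀ = 39.2° has h = 1 (meridians true) and k = cos φ₀ / cos φ along parallels.
Areal scale at 48.1°: h·k = 1.000 × 1.160 = 1.160.
Areal scale at 6.8°: h·k = 1.000 × 0.7804 = 0.7804.
Ratio = 1.160/0.7804 ≈ 1.49.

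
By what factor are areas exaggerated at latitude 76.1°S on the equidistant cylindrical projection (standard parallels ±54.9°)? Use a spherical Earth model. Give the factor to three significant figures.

The equidistant cylindrical projection with φ₀ = 54.9° has h = 1 (meridians true) and k = cos φ₀ / cos φ along parallels.
Areal scale = h·k = 1 × cos φ₀ / cos φ; at 76.1°, h = 1.000, k = 2.394, so h·k = 2.394.

2.39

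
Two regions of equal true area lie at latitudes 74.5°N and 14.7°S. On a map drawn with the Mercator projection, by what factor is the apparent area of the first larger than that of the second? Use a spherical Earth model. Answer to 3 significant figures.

Mercator is conformal with k = sec φ, so areal scale = k² = sec²φ.
At 74.5°: sec²(74.5°) = 1/0.2672² = 14.00.
At 14.7°: sec²(14.7°) = 1/0.9673² = 1.069.
Ratio = 14.00/1.069 = cos²(14.7°)/cos²(74.5°) ≈ 13.1.

13.1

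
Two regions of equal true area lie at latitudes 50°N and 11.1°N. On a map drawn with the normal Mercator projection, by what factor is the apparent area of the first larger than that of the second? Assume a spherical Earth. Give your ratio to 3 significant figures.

2.33

Mercator is conformal with k = sec φ, so areal scale = k² = sec²φ.
At 50°: sec²(50°) = 1/0.6428² = 2.420.
At 11.1°: sec²(11.1°) = 1/0.9813² = 1.038.
Ratio = 2.420/1.038 = cos²(11.1°)/cos²(50°) ≈ 2.33.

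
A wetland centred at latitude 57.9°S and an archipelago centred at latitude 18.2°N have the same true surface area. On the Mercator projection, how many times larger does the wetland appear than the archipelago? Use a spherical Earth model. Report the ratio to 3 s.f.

Mercator areal scale is sec²φ.
At 57.9°: sec²(57.9°) = 1/0.5314² = 3.541.
At 18.2°: sec²(18.2°) = 1/0.9500² = 1.108.
Ratio = 3.541/1.108 = cos²(18.2°)/cos²(57.9°) ≈ 3.20.

3.20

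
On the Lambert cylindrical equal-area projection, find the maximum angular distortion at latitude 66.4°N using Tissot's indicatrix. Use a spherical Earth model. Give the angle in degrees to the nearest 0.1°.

92.7°

The Lambert cylindrical equal-area projection is the cylindrical equal-area projection with its standard parallel at the equator (φ₀ = 0). A cylindrical equal-area projection with standard parallel φ₀ has meridian scale h = cos φ / cos φ₀ and parallel scale k = cos φ₀ / cos φ (so areas are preserved, h·k = 1).
At 66.4°: h = 0.4003, k = 2.498; principal scales a = 2.498, b = 0.4003.
sin(ω/2) = (a − b)/(a + b) = 2.097/2.898 = 0.7237, so ω = 2 arcsin(0.7237) ≈ 92.7°.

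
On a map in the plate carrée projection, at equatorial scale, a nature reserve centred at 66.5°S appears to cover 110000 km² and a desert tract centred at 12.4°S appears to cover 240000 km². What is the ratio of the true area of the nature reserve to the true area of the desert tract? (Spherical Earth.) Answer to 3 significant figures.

On the plate carrée, areal scale = h·k = 1 × sec φ, so true area = apparent × cos φ.
True area of nature reserve: 110000 × cos(66.5°) = 110000 × 0.3987 = 43860 km².
True area of desert tract: 240000 × cos(12.4°) = 240000 × 0.9767 = 234400 km².
Ratio = 43860 / 234400 ≈ 0.187.

0.187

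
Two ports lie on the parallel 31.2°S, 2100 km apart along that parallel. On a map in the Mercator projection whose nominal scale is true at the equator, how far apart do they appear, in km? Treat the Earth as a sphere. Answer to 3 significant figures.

2460 km

Mercator is conformal, so the point scale is isotropic: h = k = sec φ = 1/cos φ.
Along the parallel, k = sec 31.2° = 1/0.8554 = 1.169.
Map distance = 2100 × 1.169 ≈ 2460 km.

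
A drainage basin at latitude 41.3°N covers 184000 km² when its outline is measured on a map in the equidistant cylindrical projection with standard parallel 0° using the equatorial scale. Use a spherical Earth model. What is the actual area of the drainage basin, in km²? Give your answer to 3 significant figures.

Plate carrée maps x = Rλ, y = Rφ. The meridian scale is h = 1 and the parallel scale is k = 1/cos φ = sec φ.
Areal scale = h·k = 1 × sec φ; at 41.3°, h = 1.000, k = 1.331, so h·k = 1.331.
True area = apparent / (areal scale) = 184000 / 1.331 ≈ 138000 km².

138000 km²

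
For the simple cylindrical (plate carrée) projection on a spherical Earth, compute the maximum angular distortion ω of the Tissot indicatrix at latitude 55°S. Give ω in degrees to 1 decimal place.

For the equirectangular projection with φ₀ = 0 (plate carrée), h = 1 along meridians and k = sec φ along parallels.
At 55°: h = 1.000, k = 1.743; principal scales a = 1.743, b = 1.000.
sin(ω/2) = (a − b)/(a + b) = 0.7434/2.743 = 0.2710, so ω = 2 arcsin(0.2710) ≈ 31.4°.

31.4°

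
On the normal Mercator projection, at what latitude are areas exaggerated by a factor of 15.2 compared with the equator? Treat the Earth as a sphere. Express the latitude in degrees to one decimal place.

75.1°

Mercator areal scale is sec²φ.
sec²φ = 15.2  ⇒  cos²φ = 0.06579  ⇒  cos φ = 0.2565.
φ = arccos(0.2565) ≈ 75.1°.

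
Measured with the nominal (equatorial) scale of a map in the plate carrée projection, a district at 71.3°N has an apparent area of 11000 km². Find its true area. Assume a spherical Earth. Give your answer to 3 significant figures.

For the equirectangular projection with φ₀ = 0 (plate carrée), h = 1 along meridians and k = sec φ along parallels.
Areal scale = h·k = 1 × sec φ; at 71.3°, h = 1.000, k = 3.119, so h·k = 3.119.
True area = apparent / (areal scale) = 11000 / 3.119 ≈ 3530 km².

3530 km²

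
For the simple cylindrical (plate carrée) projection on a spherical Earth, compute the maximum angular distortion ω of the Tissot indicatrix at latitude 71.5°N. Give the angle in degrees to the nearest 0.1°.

In the plate carrée (x = Rλ, y = Rφ), meridians are true-scale (h = 1) and parallels are stretched by k = sec φ.
At 71.5°: h = 1.000, k = 3.152; principal scales a = 3.152, b = 1.000.
sin(ω/2) = (a − b)/(a + b) = 2.152/4.152 = 0.5183, so ω = 2 arcsin(0.5183) ≈ 62.4°.

62.4°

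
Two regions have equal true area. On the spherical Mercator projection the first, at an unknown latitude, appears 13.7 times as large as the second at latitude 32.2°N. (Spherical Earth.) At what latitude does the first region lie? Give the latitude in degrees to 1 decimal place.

76.8°

Mercator areal scale is sec²φ, so apparent-area ratio = sec²φ₁ / sec²φ₂ = cos²φ₂ / cos²φ₁.
cos²φ₂ / cos²φ₁ = 13.7  ⇒  cos φ₁ = cos 32.2° / √13.7 = 0.8462/3.701 = 0.2286.
φ₁ = arccos(0.2286) ≈ 76.8°.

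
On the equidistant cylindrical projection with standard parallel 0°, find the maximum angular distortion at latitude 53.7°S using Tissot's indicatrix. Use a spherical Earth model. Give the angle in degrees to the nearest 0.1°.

In the plate carrée (x = Rλ, y = Rφ), meridians are true-scale (h = 1) and parallels are stretched by k = sec φ.
At 53.7°: h = 1.000, k = 1.689; principal scales a = 1.689, b = 1.000.
sin(ω/2) = (a − b)/(a + b) = 0.6892/2.689 = 0.2563, so ω = 2 arcsin(0.2563) ≈ 29.7°.

29.7°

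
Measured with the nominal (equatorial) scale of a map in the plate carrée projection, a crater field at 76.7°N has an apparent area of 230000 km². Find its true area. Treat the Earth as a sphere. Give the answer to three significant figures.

Plate carrée maps x = Rλ, y = Rφ. The meridian scale is h = 1 and the parallel scale is k = 1/cos φ = sec φ.
Areal scale = h·k = 1 × sec φ; at 76.7°, h = 1.000, k = 4.347, so h·k = 4.347.
True area = apparent / (areal scale) = 230000 / 4.347 ≈ 52900 km².

52900 km²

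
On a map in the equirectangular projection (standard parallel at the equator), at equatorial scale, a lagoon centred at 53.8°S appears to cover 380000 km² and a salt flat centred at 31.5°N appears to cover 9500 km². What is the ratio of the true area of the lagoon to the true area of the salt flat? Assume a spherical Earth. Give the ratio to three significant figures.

Plate carrée has h = 1 and k = sec φ, giving areal scale sec φ; true area = (apparent area) · cos φ.
True area of lagoon: 380000 × cos(53.8°) = 380000 × 0.5906 = 224400 km².
True area of salt flat: 9500 × cos(31.5°) = 9500 × 0.8526 = 8100 km².
Ratio = 224400 / 8100 ≈ 27.7.

27.7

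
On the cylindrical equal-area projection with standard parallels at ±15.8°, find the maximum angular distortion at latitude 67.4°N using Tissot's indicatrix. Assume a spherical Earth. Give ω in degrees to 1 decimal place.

A cylindrical equal-area projection with standard parallel φ₀ has meridian scale h = cos φ / cos φ₀ and parallel scale k = cos φ₀ / cos φ (so areas are preserved, h·k = 1).
At 67.4°: h = 0.3994, k = 2.504; principal scales a = 2.504, b = 0.3994.
sin(ω/2) = (a − b)/(a + b) = 2.104/2.903 = 0.7249, so ω = 2 arcsin(0.7249) ≈ 92.9°.

92.9°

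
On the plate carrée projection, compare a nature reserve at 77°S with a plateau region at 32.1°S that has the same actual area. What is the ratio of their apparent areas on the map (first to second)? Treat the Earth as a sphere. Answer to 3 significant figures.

Plate carrée maps x = Rλ, y = Rφ. The meridian scale is h = 1 and the parallel scale is k = 1/cos φ = sec φ.
Areal scale at 77°: h·k = 1.000 × 4.445 = 4.445.
Areal scale at 32.1°: h·k = 1.000 × 1.180 = 1.180.
Ratio = 4.445/1.180 ≈ 3.77.

3.77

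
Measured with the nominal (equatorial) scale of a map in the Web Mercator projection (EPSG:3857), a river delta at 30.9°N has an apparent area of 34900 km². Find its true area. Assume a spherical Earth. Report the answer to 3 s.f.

For Mercator, h = k = sec φ (a conformal cylindrical projection has a single point scale, 1/cos φ).
Areal scale = k² = sec²φ = 1/cos²(30.9°) = 1/0.8581² = 1.358.
True area = apparent / (areal scale) = 34900 / 1.358 ≈ 25700 km².

25700 km²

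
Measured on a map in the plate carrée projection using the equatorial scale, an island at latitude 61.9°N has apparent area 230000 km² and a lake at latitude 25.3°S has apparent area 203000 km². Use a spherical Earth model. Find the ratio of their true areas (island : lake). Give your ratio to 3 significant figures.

Plate carrée has h = 1 and k = sec φ, giving areal scale sec φ; true area = (apparent area) · cos φ.
True area of island: 230000 × cos(61.9°) = 230000 × 0.4710 = 108300 km².
True area of lake: 203000 × cos(25.3°) = 203000 × 0.9041 = 183500 km².
Ratio = 108300 / 183500 ≈ 0.590.

0.590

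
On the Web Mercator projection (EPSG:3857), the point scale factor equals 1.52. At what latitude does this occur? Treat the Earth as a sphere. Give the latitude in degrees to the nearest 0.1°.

Mercator scale is k = sec φ = 1/cos φ.
1/cos φ = 1.52  ⇒  cos φ = 0.6579  ⇒  φ = arccos(0.6579) ≈ 48.9°.

48.9°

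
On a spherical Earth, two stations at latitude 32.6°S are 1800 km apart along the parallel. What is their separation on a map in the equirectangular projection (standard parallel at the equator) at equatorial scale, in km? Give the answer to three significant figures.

2140 km

In the plate carrée (x = Rλ, y = Rφ), meridians are true-scale (h = 1) and parallels are stretched by k = sec φ.
Along the parallel, k = sec 32.6° = 1/0.8425 = 1.187.
Map distance = 1800 × 1.187 ≈ 2140 km.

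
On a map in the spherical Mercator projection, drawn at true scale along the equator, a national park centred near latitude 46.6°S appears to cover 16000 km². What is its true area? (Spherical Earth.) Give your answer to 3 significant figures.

7550 km²

For Mercator, h = k = sec φ (a conformal cylindrical projection has a single point scale, 1/cos φ).
Areal scale = k² = sec²φ = 1/cos²(46.6°) = 1/0.6871² = 2.118.
True area = apparent / (areal scale) = 16000 / 2.118 ≈ 7550 km².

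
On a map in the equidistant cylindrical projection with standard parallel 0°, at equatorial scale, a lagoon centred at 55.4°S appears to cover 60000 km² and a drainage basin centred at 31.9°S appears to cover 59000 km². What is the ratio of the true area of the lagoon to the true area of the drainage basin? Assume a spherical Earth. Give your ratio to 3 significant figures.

Plate carrée has h = 1 and k = sec φ, giving areal scale sec φ; true area = (apparent area) · cos φ.
True area of lagoon: 60000 × cos(55.4°) = 60000 × 0.5678 = 34070 km².
True area of drainage basin: 59000 × cos(31.9°) = 59000 × 0.8490 = 50090 km².
Ratio = 34070 / 50090 ≈ 0.680.

0.680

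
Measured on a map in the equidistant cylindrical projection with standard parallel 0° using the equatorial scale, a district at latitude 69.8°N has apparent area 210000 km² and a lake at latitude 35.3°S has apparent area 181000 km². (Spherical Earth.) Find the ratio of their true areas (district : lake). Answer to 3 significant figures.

0.491

Plate carrée has h = 1 and k = sec φ, giving areal scale sec φ; true area = (apparent area) · cos φ.
True area of district: 210000 × cos(69.8°) = 210000 × 0.3453 = 72510 km².
True area of lake: 181000 × cos(35.3°) = 181000 × 0.8161 = 147700 km².
Ratio = 72510 / 147700 ≈ 0.491.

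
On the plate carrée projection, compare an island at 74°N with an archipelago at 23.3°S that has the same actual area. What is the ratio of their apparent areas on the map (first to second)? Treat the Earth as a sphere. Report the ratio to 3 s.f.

In the plate carrée (x = Rλ, y = Rφ), meridians are true-scale (h = 1) and parallels are stretched by k = sec φ.
Areal scale at 74°: h·k = 1.000 × 3.628 = 3.628.
Areal scale at 23.3°: h·k = 1.000 × 1.089 = 1.089.
Ratio = 3.628/1.089 ≈ 3.33.

3.33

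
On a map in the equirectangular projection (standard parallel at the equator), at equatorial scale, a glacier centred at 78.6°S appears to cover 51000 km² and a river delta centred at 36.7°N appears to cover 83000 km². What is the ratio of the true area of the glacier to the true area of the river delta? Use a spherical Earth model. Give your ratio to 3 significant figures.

On the plate carrée, areal scale = h·k = 1 × sec φ, so true area = apparent × cos φ.
True area of glacier: 51000 × cos(78.6°) = 51000 × 0.1977 = 10080 km².
True area of river delta: 83000 × cos(36.7°) = 83000 × 0.8018 = 66550 km².
Ratio = 10080 / 66550 ≈ 0.151.

0.151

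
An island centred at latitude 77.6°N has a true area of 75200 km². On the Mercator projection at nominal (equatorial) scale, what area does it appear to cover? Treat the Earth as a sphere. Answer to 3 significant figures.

Mercator is conformal, so the point scale is isotropic: h = k = sec φ = 1/cos φ.
Areal scale = k² = sec²φ = 1/cos²(77.6°) = 1/0.2147² = 21.69.
Apparent area = 75200 × 21.69 ≈ 1630000 km².

1630000 km²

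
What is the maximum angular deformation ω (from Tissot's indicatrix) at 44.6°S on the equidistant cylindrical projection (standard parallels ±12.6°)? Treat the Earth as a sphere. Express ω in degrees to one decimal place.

With standard parallel φ₀ = 12.6°, the equirectangular projection gives x = Rλ cos φ₀, y = Rφ, so h = 1 and k = cos 12.6° / cos φ.
At 44.6°: h = 1.000, k = 1.371; principal scales a = 1.371, b = 1.000.
sin(ω/2) = (a − b)/(a + b) = 0.3706/2.371 = 0.1563, so ω = 2 arcsin(0.1563) ≈ 18.0°.

18.0°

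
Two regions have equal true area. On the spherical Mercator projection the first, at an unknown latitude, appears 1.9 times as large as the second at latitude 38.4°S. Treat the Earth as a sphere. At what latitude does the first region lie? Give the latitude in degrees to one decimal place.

55.4°

On Mercator, (apparent₁)/(apparent₂) = sec²φ₁ / sec²φ₂ when true areas are equal.
cos²φ₂ / cos²φ₁ = 1.9  ⇒  cos φ₁ = cos 38.4° / √1.9 = 0.7837/1.378 = 0.5686.
φ₁ = arccos(0.5686) ≈ 55.4°.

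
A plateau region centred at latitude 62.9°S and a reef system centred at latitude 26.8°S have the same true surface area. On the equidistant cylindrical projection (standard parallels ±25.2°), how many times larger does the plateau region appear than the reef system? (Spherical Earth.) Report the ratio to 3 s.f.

The equidistant cylindrical projection with φ₀ = 25.2° has h = 1 (meridians true) and k = cos φ₀ / cos φ along parallels.
Areal scale at 62.9°: h·k = 1.000 × 1.986 = 1.986.
Areal scale at 26.8°: h·k = 1.000 × 1.014 = 1.014.
Ratio = 1.986/1.014 ≈ 1.96.

1.96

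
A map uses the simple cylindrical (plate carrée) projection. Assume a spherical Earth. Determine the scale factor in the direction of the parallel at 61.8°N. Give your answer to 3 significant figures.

2.12

For the equirectangular projection with φ₀ = 0 (plate carrée), h = 1 along meridians and k = sec φ along parallels.
k = 1/cos 61.8° = 1/0.4726 = 2.116.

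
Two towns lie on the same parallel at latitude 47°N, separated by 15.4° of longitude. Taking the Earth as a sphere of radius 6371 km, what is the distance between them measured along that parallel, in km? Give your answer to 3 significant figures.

Arc length along a parallel = R cos φ · Δλ (with Δλ in radians).
= 6371 × cos 47° × (15.4° × π/180) = 6371 × 0.6820 × 0.2688 ≈ 1170 km.

1170 km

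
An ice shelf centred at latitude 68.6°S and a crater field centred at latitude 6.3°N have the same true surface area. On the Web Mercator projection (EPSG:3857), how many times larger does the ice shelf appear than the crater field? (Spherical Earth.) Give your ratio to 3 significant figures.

Mercator areal scale is sec²φ.
At 68.6°: sec²(68.6°) = 1/0.3649² = 7.511.
At 6.3°: sec²(6.3°) = 1/0.9940² = 1.012.
Ratio = 7.511/1.012 = cos²(6.3°)/cos²(68.6°) ≈ 7.42.

7.42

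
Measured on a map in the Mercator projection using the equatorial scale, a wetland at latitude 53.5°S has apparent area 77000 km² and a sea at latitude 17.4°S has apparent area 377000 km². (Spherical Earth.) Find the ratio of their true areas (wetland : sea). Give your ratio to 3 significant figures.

0.0794

Since Mercator area scale is 1/cos²φ, the true area equals the apparent area multiplied by cos²φ.
True area of wetland: 77000 × cos²(53.5°) = 77000 × 0.3538 = 27240 km².
True area of sea: 377000 × cos²(17.4°) = 377000 × 0.9106 = 343300 km².
Ratio = 27240 / 343300 ≈ 0.0794.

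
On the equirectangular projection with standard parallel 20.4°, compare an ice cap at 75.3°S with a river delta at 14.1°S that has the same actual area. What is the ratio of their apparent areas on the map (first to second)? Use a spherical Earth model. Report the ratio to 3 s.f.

3.82

In the equirectangular projection with standard parallel φ₀ = 20.4° (x = Rλ cos φ₀, y = Rφ), meridians are true-scale (h = 1) and the parallel scale is k = cos φ₀ / cos φ.
Areal scale at 75.3°: h·k = 1.000 × 3.694 = 3.694.
Areal scale at 14.1°: h·k = 1.000 × 0.9664 = 0.9664.
Ratio = 3.694/0.9664 ≈ 3.82.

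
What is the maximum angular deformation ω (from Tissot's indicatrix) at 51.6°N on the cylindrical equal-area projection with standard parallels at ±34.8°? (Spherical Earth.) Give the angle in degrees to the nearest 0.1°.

31.6°

For cylindrical equal-area with standard parallel φ₀, h = cos φ / cos φ₀ and k = cos φ₀ / cos φ, so h·k = 1.
At 51.6°: h = 0.7564, k = 1.322; principal scales a = 1.322, b = 0.7564.
sin(ω/2) = (a − b)/(a + b) = 0.5655/2.078 = 0.2721, so ω = 2 arcsin(0.2721) ≈ 31.6°.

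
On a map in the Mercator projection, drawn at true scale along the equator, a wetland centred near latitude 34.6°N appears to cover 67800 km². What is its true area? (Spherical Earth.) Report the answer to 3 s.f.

45900 km²

Mercator is conformal, so the point scale is isotropic: h = k = sec φ = 1/cos φ.
Areal scale = k² = sec²φ = 1/cos²(34.6°) = 1/0.8231² = 1.476.
True area = apparent / (areal scale) = 67800 / 1.476 ≈ 45900 km².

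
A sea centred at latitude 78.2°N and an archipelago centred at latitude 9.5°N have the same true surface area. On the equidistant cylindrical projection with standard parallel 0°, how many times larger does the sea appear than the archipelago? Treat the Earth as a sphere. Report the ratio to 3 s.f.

4.82

In the plate carrée (x = Rλ, y = Rφ), meridians are true-scale (h = 1) and parallels are stretched by k = sec φ.
Areal scale at 78.2°: h·k = 1.000 × 4.890 = 4.890.
Areal scale at 9.5°: h·k = 1.000 × 1.014 = 1.014.
Ratio = 4.890/1.014 ≈ 4.82.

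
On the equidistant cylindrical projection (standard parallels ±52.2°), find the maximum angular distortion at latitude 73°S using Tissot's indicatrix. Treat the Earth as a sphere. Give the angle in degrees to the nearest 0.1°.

With standard parallel φ₀ = 52.2°, the equirectangular projection gives x = Rλ cos φ₀, y = Rφ, so h = 1 and k = cos 52.2° / cos φ.
At 73°: h = 1.000, k = 2.096; principal scales a = 2.096, b = 1.000.
sin(ω/2) = (a − b)/(a + b) = 1.096/3.096 = 0.3541, so ω = 2 arcsin(0.3541) ≈ 41.5°.

41.5°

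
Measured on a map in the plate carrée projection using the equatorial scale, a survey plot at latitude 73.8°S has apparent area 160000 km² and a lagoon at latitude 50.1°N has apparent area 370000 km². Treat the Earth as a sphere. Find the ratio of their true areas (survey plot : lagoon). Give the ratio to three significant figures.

Plate carrée has h = 1 and k = sec φ, giving areal scale sec φ; true area = (apparent area) · cos φ.
True area of survey plot: 160000 × cos(73.8°) = 160000 × 0.2790 = 44640 km².
True area of lagoon: 370000 × cos(50.1°) = 370000 × 0.6414 = 237300 km².
Ratio = 44640 / 237300 ≈ 0.188.

0.188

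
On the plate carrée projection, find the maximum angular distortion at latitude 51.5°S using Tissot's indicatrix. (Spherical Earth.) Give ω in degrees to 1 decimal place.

For the equirectangular projection with φ₀ = 0 (plate carrée), h = 1 along meridians and k = sec φ along parallels.
At 51.5°: h = 1.000, k = 1.606; principal scales a = 1.606, b = 1.000.
sin(ω/2) = (a − b)/(a + b) = 0.6064/2.606 = 0.2327, so ω = 2 arcsin(0.2327) ≈ 26.9°.

26.9°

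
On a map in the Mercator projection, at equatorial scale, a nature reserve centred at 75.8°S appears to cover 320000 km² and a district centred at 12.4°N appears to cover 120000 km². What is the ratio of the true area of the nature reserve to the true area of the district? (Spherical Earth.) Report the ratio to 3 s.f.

0.168

Mercator's areal exaggeration is sec²φ; hence true area = (apparent area) · cos²φ.
True area of nature reserve: 320000 × cos²(75.8°) = 320000 × 0.06018 = 19260 km².
True area of district: 120000 × cos²(12.4°) = 120000 × 0.9539 = 114500 km².
Ratio = 19260 / 114500 ≈ 0.168.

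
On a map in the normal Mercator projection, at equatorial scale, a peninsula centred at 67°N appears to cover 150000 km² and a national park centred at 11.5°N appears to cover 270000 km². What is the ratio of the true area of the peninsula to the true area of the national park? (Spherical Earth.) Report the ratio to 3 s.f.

Mercator's areal exaggeration is sec²φ; hence true area = (apparent area) · cos²φ.
True area of peninsula: 150000 × cos²(67°) = 150000 × 0.1527 = 22900 km².
True area of national park: 270000 × cos²(11.5°) = 270000 × 0.9603 = 259300 km².
Ratio = 22900 / 259300 ≈ 0.0883.

0.0883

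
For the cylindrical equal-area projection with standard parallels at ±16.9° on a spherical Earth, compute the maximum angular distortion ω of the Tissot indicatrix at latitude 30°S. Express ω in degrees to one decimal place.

11.4°

Cylindrical equal-area (φ₀ = 16.9°): h = cos φ / cos 16.9° along meridians, k = cos 16.9° / cos φ along parallels; h·k = 1.
At 30°: h = 0.9051, k = 1.105; principal scales a = 1.105, b = 0.9051.
sin(ω/2) = (a − b)/(a + b) = 0.1997/2.010 = 0.09937, so ω = 2 arcsin(0.09937) ≈ 11.4°.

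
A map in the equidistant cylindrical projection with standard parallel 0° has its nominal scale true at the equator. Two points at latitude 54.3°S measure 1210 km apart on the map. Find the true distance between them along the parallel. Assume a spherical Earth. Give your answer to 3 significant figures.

In the plate carrée (x = Rλ, y = Rφ), meridians are true-scale (h = 1) and parallels are stretched by k = sec φ.
Along the parallel at 54.3°, map distances are exaggerated by k = sec 54.3° = 1.714.
True distance = 1210 / 1.714 = 1210 × cos 54.3° ≈ 706 km.

706 km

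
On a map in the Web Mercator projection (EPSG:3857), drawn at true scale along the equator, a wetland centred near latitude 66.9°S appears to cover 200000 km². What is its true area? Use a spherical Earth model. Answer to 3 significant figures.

For Mercator, h = k = sec φ (a conformal cylindrical projection has a single point scale, 1/cos φ).
Areal scale = k² = sec²φ = 1/cos²(66.9°) = 1/0.3923² = 6.497.
True area = apparent / (areal scale) = 200000 / 6.497 ≈ 30800 km².

30800 km²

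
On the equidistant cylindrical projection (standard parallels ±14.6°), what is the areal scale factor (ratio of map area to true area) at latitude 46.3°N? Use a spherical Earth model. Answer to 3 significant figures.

With standard parallel φ₀ = 14.6°, the equirectangular projection gives x = Rλ cos φ₀, y = Rφ, so h = 1 and k = cos 14.6° / cos φ.
Areal scale = h·k = 1 × cos φ₀ / cos φ; at 46.3°, h = 1.000, k = 1.401, so h·k = 1.401.

1.40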